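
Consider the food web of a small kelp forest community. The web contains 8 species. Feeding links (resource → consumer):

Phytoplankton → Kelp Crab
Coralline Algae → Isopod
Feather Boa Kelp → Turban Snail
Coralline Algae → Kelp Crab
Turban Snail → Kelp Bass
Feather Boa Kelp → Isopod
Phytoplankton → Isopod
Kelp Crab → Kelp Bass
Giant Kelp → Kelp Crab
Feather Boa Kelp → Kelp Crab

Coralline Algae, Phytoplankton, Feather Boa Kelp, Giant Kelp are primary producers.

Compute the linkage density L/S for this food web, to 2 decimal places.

There are L = 10 links among S = 8 species.
L/S = 10/8 = 1.2500 ≈ 1.25.

L/S = 1.25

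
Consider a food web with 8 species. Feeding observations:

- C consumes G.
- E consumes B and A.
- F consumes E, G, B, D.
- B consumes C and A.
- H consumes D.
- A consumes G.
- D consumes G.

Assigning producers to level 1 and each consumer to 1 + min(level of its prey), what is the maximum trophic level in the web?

Producers (level 1): G.
Following each consumer down to its lowest-level prey: G → A → E (levels 1 through 3).
All prey of E (A 2, B 3) are at level 2 or above, so E is at level 1 + 2 = 3.
Every consumer has at least one prey at level 2 or below, so none exceeds level 3.

3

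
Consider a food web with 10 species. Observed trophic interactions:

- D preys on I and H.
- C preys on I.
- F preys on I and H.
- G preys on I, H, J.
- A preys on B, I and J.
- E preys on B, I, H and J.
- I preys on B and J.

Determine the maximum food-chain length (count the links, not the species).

One longest chain: B → I → F.
It has 3 species and 2 links.

2 links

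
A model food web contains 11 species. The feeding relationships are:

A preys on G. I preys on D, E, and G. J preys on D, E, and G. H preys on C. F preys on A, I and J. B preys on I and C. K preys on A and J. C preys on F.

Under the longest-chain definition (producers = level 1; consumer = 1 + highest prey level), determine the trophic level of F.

G is a producer → level 1.
A eats G → level 2.
F eats A (level 2); other prey at levels: J 2, I 2 → level 3.

Trophic level 3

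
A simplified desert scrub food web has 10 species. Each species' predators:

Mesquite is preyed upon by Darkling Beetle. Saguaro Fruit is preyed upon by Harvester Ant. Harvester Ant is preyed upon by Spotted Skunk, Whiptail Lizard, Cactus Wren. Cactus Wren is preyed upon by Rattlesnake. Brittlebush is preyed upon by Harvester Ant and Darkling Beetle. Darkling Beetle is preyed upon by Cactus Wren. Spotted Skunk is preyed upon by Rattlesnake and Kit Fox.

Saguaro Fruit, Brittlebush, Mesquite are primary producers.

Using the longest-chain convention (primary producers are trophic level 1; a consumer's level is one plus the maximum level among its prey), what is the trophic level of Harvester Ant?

Trophic level 2

Saguaro Fruit is a producer → level 1.
Harvester Ant eats Saguaro Fruit (level 1); other prey at levels: Brittlebush 1 → level 2.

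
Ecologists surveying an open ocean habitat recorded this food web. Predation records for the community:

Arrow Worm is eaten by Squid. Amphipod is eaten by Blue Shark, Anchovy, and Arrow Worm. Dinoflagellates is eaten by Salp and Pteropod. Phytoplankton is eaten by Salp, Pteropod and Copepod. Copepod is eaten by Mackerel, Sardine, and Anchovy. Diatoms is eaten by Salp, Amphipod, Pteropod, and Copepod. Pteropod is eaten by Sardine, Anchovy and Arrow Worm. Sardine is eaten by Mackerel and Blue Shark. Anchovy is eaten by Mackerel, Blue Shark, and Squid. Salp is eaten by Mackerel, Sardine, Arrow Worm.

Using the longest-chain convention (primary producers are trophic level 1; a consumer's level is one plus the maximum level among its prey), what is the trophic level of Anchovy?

Diatoms is a producer → level 1.
Copepod eats Diatoms (level 1); other prey at levels: Phytoplankton 1 → level 2.
Anchovy eats Copepod (level 2); other prey at levels: Amphipod 2, Pteropod 2 → level 3.

Trophic level 3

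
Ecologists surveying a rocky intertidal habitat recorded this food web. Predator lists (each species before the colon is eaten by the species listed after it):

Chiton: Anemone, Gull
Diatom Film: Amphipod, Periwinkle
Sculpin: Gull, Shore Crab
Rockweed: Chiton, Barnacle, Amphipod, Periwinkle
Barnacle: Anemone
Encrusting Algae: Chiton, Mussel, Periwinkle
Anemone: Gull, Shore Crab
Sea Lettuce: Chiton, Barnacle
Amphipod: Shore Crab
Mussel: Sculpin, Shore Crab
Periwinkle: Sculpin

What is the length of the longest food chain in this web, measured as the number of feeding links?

3 links

One longest chain: Rockweed → Periwinkle → Sculpin → Gull.
It has 4 species and 3 links.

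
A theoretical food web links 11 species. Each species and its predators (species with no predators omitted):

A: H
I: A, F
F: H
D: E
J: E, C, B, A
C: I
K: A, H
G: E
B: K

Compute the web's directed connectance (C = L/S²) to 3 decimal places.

The web has S = 11 species and L = 14 feeding links.
C = L / S² = 14 / 121 = 0.1157 ≈ 0.116.

C = 0.116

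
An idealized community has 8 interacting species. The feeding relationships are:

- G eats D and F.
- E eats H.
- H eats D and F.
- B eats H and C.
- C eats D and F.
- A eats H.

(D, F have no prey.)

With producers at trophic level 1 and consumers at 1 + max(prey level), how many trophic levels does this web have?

Producers (level 1): D, F.
D → H → E gives E level 3.
No species has a prey at level 3, so no species reaches level 4.

3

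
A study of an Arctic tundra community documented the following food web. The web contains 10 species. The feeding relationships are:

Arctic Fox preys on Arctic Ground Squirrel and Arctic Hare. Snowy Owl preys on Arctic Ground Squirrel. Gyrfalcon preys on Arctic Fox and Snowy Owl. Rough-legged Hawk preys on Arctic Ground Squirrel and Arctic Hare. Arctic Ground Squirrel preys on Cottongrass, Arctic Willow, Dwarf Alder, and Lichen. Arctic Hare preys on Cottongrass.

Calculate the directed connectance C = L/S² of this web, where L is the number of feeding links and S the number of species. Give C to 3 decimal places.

C = 0.120

The web has S = 10 species and L = 12 feeding links.
C = L / S² = 12 / 100 = 0.1200 ≈ 0.120.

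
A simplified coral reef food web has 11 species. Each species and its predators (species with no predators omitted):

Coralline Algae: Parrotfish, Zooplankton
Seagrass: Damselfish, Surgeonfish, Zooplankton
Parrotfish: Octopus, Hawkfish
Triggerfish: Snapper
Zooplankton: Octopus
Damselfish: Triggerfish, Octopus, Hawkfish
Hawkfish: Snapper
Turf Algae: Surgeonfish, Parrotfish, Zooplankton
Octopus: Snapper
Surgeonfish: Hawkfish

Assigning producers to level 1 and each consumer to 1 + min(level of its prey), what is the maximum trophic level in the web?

4

Producers (level 1): Seagrass, Turf Algae, Coralline Algae.
Following each consumer down to its lowest-level prey: Seagrass → Damselfish → Octopus → Snapper (levels 1 through 4).
All prey of Snapper (Octopus 3, Hawkfish 3, Triggerfish 3) are at level 3 or above, so Snapper is at level 1 + 3 = 4.
Every consumer has at least one prey at level 3 or below, so none exceeds level 4.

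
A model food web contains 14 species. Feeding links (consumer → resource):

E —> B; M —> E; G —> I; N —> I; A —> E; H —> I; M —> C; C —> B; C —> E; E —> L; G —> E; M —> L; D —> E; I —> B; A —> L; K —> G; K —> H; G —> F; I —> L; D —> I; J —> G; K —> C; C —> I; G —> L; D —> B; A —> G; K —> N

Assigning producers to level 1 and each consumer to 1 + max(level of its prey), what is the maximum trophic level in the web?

4

Producers (level 1): L, B, F.
L → E → G → J gives J level 4.
No species has a prey at level 4, so no species reaches level 5.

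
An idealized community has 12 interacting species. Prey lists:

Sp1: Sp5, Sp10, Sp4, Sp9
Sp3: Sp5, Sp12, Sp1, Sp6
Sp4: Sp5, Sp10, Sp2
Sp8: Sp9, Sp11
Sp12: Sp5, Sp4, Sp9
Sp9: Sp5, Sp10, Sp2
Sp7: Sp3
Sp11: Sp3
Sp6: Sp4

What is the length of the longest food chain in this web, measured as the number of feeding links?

One longest chain: Sp5 → Sp4 → Sp12 → Sp3 → Sp11 → Sp8.
It has 6 species and 5 links.

5 links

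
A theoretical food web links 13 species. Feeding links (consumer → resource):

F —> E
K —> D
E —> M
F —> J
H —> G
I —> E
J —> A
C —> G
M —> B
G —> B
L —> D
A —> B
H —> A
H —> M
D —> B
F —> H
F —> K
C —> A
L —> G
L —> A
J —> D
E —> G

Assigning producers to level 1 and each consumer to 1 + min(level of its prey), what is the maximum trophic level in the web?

4

Producers (level 1): B.
Following each consumer down to its lowest-level prey: B → M → H → F (levels 1 through 4).
All prey of F (H 3, K 3, J 3, E 3) are at level 3 or above, so F is at level 1 + 3 = 4.
Every consumer has at least one prey at level 3 or below, so none exceeds level 4.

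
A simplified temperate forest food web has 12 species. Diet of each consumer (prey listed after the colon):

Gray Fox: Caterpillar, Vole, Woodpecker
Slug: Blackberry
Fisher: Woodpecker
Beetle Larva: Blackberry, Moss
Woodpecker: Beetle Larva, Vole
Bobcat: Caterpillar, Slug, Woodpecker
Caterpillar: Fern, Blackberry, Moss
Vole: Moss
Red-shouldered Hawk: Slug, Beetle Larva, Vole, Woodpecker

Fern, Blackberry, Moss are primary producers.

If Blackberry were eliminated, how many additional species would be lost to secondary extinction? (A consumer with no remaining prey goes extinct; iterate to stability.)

1

Remove Blackberry.
Round 1: Slug (all prey gone) → extinct.
No further losses. Total secondary extinctions: 1.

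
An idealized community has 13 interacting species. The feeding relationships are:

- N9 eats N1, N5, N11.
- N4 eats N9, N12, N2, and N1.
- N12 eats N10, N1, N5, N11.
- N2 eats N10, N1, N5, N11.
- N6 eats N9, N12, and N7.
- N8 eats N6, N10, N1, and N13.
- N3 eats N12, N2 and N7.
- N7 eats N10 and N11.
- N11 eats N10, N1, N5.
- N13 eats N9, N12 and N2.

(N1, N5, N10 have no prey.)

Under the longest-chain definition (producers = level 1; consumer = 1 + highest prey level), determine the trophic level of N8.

Trophic level 5

N1 is a producer → level 1.
N11 eats N1 (level 1); other prey at levels: N5 1, N10 1 → level 2.
N12 eats N11 (level 2); other prey at levels: N1 1, N5 1, N10 1 → level 3.
N13 eats N12 (level 3); other prey at levels: N9 3, N2 3 → level 4.
N8 eats N13 (level 4); other prey at levels: N1 1, N10 1, N6 4 → level 5.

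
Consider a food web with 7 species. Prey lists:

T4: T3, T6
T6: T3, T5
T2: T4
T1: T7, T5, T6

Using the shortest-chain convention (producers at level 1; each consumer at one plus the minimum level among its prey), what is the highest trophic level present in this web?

Producers (level 1): T3, T7, T5.
Following each consumer down to its lowest-level prey: T3 → T4 → T2 (levels 1 through 3).
All prey of T2 (T4 2) are at level 2 or above, so T2 is at level 1 + 2 = 3.
Every consumer has at least one prey at level 2 or below, so none exceeds level 3.

3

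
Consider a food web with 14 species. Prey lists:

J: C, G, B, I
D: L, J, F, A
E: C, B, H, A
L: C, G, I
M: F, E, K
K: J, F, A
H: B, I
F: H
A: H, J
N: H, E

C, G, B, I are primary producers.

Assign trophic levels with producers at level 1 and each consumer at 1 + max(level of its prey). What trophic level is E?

Trophic level 4

B is a producer → level 1.
H eats B (level 1); other prey at levels: I 1 → level 2.
A eats H (level 2); other prey at levels: J 2 → level 3.
E eats A (level 3); other prey at levels: C 1, B 1, H 2 → level 4.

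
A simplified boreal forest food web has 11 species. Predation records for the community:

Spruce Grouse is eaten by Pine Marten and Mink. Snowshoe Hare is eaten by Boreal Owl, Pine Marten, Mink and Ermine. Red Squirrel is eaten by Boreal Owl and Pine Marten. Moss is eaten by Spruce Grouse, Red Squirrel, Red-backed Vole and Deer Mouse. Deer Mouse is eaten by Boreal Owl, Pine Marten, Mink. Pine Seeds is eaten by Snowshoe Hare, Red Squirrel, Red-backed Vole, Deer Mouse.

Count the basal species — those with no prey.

Basal species (no prey listed): Pine Seeds, Moss.
Count: 2.

2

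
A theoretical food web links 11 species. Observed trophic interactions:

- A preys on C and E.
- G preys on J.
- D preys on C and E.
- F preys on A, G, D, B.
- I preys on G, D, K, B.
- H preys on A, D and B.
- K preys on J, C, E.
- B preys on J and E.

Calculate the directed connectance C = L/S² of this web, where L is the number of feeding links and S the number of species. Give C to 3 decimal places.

The web has S = 11 species and L = 21 feeding links.
C = L / S² = 21 / 121 = 0.1736 ≈ 0.174.

C = 0.174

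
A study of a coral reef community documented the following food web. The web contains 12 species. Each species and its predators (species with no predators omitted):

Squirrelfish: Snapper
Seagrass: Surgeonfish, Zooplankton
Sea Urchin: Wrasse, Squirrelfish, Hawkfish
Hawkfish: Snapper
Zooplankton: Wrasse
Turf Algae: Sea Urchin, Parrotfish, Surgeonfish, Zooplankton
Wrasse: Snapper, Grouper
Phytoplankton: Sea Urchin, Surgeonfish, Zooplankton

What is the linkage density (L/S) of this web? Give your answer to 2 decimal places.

L/S = 1.42

There are L = 17 links among S = 12 species.
L/S = 17/12 = 1.4167 ≈ 1.42.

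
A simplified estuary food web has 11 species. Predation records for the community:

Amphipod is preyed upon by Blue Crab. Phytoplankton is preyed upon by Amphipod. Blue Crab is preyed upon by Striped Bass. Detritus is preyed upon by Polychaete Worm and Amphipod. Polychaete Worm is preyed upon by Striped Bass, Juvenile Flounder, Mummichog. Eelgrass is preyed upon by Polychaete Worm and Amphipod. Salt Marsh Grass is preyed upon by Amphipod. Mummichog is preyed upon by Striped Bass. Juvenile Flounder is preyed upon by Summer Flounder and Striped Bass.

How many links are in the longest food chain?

3 links

One longest chain: Eelgrass → Polychaete Worm → Juvenile Flounder → Summer Flounder.
It has 4 species and 3 links.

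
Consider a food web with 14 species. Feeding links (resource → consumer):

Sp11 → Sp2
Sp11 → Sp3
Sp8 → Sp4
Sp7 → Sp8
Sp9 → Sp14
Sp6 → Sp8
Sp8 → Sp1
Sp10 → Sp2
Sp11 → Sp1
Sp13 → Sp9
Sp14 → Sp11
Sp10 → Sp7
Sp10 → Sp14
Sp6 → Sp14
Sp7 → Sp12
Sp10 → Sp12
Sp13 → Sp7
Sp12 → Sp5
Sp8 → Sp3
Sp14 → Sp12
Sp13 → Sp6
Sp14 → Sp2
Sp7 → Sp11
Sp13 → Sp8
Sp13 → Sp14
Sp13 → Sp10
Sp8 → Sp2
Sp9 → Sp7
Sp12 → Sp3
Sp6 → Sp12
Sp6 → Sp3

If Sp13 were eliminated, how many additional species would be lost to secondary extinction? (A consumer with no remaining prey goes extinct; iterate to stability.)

Remove Sp13.
Round 1: Sp6 (all prey gone), Sp9 (all prey gone), Sp10 (all prey gone) → extinct.
Round 2: Sp14 (all prey gone), Sp7 (all prey gone) → extinct.
Round 3: Sp12 (all prey gone), Sp11 (all prey gone), Sp8 (all prey gone) → extinct.
Round 4: Sp1 (all prey gone), Sp3 (all prey gone), Sp5 (all prey gone), Sp4 (all prey gone), Sp2 (all prey gone) → extinct.
No further losses. Total secondary extinctions: 13.

13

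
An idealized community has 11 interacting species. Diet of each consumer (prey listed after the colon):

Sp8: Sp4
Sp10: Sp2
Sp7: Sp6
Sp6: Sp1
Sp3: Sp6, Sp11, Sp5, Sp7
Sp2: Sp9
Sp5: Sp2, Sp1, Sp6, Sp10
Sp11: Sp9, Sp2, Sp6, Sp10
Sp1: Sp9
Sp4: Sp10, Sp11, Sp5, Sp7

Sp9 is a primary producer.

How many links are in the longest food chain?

One longest chain: Sp9 → Sp1 → Sp6 → Sp11 → Sp4 → Sp8.
It has 6 species and 5 links.

5 links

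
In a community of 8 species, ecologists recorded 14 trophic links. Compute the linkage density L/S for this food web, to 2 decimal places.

L/S = 1.75

There are L = 14 links among S = 8 species.
L/S = 14/8 = 1.7500 ≈ 1.75.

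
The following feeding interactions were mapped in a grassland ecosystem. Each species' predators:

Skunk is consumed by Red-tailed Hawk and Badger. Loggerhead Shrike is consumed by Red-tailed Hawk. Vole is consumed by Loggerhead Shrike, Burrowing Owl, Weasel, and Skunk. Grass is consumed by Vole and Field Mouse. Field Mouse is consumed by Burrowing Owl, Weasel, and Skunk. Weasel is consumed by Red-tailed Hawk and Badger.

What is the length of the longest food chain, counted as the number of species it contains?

One longest chain: Grass → Vole → Weasel → Badger.
It has 4 species and 3 links.

4 species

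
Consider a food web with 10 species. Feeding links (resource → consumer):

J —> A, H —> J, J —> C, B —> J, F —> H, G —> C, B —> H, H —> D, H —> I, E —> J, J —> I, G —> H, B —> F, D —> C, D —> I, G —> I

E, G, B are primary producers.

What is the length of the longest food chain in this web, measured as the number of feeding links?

4 links

One longest chain: B → F → H → J → A.
It has 5 species and 4 links.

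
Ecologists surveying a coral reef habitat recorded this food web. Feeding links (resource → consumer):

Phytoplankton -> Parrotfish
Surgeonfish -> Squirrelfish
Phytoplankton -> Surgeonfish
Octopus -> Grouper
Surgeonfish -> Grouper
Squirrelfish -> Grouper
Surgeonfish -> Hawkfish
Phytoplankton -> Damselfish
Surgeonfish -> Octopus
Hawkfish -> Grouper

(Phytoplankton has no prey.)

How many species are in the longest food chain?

4 species

One longest chain: Phytoplankton → Surgeonfish → Squirrelfish → Grouper.
It has 4 species and 3 links.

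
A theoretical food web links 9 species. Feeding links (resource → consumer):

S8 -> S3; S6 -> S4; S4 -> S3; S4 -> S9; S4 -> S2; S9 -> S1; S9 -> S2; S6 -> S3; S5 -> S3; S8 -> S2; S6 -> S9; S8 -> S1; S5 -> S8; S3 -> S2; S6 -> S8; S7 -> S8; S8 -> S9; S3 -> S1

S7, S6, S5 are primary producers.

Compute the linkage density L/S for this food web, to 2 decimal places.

L/S = 2.00

There are L = 18 links among S = 9 species.
L/S = 18/9 = 2.0000 ≈ 2.00.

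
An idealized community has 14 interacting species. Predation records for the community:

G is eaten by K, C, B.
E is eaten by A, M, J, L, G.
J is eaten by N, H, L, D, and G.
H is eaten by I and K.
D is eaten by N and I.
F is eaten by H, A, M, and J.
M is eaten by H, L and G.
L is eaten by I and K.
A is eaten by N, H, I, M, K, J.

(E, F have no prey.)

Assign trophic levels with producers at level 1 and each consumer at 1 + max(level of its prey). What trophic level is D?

E is a producer → level 1.
A eats E (level 1); other prey at levels: F 1 → level 2.
J eats A (level 2); other prey at levels: E 1, F 1 → level 3.
D eats J → level 4.

Trophic level 4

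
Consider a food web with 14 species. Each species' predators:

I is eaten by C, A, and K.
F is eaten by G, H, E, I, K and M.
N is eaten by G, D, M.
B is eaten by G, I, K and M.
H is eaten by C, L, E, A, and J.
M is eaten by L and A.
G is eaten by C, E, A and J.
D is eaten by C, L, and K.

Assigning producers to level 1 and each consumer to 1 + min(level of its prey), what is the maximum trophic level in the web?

3

Producers (level 1): F, B, N.
Following each consumer down to its lowest-level prey: F → H → L (levels 1 through 3).
All prey of L (H 2, D 2, M 2) are at level 2 or above, so L is at level 1 + 2 = 3.
Every consumer has at least one prey at level 2 or below, so none exceeds level 3.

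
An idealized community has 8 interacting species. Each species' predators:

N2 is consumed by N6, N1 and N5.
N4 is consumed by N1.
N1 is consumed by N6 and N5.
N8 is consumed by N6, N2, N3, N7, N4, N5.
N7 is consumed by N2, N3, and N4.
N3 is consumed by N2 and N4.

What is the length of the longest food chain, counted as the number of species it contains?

6 species

One longest chain: N8 → N7 → N3 → N2 → N1 → N6.
It has 6 species and 5 links.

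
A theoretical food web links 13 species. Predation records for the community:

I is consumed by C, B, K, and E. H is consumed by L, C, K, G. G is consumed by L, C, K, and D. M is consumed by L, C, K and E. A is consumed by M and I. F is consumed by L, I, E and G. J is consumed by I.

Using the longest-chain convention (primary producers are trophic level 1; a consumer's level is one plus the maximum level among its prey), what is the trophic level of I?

J is a producer → level 1.
I eats J (level 1); other prey at levels: A 1, F 1 → level 2.

Trophic level 2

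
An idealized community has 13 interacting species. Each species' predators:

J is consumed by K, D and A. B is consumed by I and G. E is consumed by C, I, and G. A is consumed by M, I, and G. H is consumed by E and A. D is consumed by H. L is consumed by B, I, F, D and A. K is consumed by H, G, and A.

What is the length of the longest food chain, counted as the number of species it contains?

One longest chain: L → D → H → A → M.
It has 5 species and 4 links.

5 species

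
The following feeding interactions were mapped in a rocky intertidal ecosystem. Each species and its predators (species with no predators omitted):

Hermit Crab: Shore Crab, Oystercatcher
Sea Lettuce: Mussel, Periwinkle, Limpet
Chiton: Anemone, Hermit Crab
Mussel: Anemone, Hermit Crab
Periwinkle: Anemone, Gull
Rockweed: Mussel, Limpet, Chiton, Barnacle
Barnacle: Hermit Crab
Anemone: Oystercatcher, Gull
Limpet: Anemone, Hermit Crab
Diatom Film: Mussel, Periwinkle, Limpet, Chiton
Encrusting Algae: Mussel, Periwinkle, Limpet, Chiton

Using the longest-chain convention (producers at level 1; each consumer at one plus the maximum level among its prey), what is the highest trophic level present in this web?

Producers (level 1): Diatom Film, Encrusting Algae, Rockweed, Sea Lettuce.
Diatom Film → Mussel → Anemone → Gull gives Gull level 4.
No species has a prey at level 4, so no species reaches level 5.

4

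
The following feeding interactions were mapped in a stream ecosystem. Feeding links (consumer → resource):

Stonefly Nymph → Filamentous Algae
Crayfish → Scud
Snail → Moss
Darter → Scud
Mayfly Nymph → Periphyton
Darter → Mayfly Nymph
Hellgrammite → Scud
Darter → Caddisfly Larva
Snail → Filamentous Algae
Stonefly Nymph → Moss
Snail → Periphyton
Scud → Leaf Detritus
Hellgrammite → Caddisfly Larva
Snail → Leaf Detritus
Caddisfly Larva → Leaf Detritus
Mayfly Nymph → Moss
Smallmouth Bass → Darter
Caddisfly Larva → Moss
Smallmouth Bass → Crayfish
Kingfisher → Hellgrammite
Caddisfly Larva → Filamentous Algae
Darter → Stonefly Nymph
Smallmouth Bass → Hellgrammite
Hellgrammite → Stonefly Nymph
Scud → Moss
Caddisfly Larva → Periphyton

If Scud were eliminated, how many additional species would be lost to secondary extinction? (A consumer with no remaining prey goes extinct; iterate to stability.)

Remove Scud.
Round 1: Crayfish (all prey gone) → extinct.
No further losses. Total secondary extinctions: 1.

1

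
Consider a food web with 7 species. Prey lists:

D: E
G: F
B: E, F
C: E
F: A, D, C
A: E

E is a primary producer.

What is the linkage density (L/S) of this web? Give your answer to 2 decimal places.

L/S = 1.29

There are L = 9 links among S = 7 species.
L/S = 9/7 = 1.2857 ≈ 1.29.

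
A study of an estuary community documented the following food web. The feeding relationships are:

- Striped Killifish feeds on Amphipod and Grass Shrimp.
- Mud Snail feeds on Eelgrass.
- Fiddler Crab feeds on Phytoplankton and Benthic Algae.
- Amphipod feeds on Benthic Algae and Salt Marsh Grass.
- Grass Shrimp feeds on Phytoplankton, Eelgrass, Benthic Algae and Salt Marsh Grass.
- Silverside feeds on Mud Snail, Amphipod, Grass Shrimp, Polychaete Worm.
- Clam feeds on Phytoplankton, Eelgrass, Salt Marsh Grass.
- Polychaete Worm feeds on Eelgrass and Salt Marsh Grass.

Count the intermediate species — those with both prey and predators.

4

Intermediate species (has both prey and predators): Polychaete Worm, Grass Shrimp, Mud Snail, Amphipod.
Count: 4.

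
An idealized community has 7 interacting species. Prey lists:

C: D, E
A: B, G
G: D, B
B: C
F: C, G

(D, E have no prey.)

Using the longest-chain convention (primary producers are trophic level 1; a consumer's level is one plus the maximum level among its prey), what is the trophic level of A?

Trophic level 5

D is a producer → level 1.
C eats D (level 1); other prey at levels: E 1 → level 2.
B eats C → level 3.
G eats B (level 3); other prey at levels: D 1 → level 4.
A eats G (level 4); other prey at levels: B 3 → level 5.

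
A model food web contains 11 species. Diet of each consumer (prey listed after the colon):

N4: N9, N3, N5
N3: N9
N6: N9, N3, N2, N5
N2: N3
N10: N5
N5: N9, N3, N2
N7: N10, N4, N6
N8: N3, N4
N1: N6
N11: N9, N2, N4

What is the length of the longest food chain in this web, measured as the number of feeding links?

5 links

One longest chain: N9 → N3 → N2 → N5 → N6 → N1.
It has 6 species and 5 links.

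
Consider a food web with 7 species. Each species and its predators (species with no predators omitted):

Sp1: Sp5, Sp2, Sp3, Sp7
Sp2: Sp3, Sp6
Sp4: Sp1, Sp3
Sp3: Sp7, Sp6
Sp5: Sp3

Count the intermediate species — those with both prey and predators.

Intermediate species (has both prey and predators): Sp1, Sp5, Sp2, Sp3.
Count: 4.

4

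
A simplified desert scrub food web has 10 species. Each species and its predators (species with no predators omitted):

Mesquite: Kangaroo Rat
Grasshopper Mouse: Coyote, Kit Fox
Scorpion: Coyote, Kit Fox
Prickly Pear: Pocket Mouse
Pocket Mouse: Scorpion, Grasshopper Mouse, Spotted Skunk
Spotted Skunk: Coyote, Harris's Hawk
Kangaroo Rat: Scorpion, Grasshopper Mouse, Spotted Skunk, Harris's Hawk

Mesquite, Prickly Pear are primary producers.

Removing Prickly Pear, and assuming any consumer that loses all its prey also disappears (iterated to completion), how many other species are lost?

Remove Prickly Pear.
Round 1: Pocket Mouse (all prey gone) → extinct.
No further losses. Total secondary extinctions: 1.

1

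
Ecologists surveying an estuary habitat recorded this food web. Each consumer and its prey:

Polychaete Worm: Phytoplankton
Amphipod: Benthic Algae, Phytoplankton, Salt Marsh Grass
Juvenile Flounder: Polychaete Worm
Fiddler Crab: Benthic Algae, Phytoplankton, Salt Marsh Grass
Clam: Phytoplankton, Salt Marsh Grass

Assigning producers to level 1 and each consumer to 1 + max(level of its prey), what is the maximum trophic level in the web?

Producers (level 1): Benthic Algae, Phytoplankton, Salt Marsh Grass.
Phytoplankton → Polychaete Worm → Juvenile Flounder gives Juvenile Flounder level 3.
No species has a prey at level 3, so no species reaches level 4.

3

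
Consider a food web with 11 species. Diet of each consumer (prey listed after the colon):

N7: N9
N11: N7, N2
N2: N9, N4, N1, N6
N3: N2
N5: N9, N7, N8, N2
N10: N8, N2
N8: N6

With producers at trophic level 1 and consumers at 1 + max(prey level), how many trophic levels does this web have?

Producers (level 1): N9, N4, N1, N6.
N9 → N7 → N5 gives N5 level 3.
No species has a prey at level 3, so no species reaches level 4.

3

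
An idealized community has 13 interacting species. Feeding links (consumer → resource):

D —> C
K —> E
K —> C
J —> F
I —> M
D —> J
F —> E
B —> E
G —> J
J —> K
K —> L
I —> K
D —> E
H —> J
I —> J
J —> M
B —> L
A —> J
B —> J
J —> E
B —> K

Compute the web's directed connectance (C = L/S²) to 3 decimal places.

The web has S = 13 species and L = 21 feeding links.
C = L / S² = 21 / 169 = 0.1243 ≈ 0.124.

C = 0.124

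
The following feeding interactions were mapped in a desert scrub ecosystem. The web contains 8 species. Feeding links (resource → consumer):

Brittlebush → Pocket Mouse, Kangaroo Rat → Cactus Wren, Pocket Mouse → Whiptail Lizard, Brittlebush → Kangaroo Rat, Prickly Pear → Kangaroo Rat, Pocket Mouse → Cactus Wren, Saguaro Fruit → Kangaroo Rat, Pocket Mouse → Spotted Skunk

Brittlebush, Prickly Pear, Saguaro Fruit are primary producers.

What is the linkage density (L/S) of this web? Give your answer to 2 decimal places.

L/S = 1.00

There are L = 8 links among S = 8 species.
L/S = 8/8 = 1.0000 ≈ 1.00.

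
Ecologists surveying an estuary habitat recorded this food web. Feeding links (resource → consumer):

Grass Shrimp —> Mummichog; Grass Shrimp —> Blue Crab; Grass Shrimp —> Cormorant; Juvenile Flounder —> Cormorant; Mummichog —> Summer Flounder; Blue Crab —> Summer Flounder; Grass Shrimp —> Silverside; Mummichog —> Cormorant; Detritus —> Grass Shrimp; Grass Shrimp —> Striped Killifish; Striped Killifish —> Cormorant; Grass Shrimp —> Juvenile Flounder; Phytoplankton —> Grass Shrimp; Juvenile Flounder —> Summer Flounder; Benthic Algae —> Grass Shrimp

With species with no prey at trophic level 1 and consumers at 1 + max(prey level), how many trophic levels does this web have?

Basal resources (level 1): Benthic Algae, Phytoplankton, Detritus.
Benthic Algae → Grass Shrimp → Blue Crab → Summer Flounder gives Summer Flounder level 4.
No species has a prey at level 4, so no species reaches level 5.

4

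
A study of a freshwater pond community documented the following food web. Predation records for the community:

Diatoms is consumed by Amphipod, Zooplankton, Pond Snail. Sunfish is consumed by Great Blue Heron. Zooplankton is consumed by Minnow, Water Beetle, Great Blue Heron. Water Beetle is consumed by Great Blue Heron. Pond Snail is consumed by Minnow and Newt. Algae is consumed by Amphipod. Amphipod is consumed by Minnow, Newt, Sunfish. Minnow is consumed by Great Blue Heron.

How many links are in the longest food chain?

3 links

One longest chain: Diatoms → Zooplankton → Water Beetle → Great Blue Heron.
It has 4 species and 3 links.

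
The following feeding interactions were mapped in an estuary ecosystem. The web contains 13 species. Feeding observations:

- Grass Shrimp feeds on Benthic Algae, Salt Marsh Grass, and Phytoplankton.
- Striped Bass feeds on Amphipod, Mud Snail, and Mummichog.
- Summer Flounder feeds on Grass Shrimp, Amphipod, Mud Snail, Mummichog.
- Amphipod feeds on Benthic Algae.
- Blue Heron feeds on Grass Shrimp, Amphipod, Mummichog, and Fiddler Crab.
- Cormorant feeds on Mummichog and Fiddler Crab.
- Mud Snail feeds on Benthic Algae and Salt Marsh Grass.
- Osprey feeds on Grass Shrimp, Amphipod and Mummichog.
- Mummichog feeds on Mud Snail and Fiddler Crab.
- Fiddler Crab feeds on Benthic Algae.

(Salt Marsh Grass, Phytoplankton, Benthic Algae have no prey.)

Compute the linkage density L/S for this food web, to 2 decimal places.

There are L = 25 links among S = 13 species.
L/S = 25/13 = 1.9231 ≈ 1.92.

L/S = 1.92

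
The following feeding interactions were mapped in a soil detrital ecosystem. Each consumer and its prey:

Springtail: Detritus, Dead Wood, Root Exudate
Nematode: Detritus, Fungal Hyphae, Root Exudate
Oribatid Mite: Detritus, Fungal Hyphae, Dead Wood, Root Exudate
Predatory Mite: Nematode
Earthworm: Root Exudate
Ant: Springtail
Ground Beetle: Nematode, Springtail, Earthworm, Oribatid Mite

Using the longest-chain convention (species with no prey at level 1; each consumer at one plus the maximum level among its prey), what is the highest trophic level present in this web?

3

Basal resources (level 1): Detritus, Fungal Hyphae, Dead Wood, Root Exudate.
Detritus → Nematode → Predatory Mite gives Predatory Mite level 3.
No species has a prey at level 3, so no species reaches level 4.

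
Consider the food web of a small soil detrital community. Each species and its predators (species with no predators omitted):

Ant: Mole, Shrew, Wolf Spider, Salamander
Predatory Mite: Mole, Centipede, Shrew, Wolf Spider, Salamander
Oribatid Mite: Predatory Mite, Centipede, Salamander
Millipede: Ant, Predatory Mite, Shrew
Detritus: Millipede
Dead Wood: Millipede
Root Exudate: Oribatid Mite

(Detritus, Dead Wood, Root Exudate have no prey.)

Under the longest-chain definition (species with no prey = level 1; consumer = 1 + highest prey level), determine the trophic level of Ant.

Detritus has no prey (basal) → level 1.
Millipede eats Detritus (level 1); other prey at levels: Dead Wood 1 → level 2.
Ant eats Millipede → level 3.

Trophic level 3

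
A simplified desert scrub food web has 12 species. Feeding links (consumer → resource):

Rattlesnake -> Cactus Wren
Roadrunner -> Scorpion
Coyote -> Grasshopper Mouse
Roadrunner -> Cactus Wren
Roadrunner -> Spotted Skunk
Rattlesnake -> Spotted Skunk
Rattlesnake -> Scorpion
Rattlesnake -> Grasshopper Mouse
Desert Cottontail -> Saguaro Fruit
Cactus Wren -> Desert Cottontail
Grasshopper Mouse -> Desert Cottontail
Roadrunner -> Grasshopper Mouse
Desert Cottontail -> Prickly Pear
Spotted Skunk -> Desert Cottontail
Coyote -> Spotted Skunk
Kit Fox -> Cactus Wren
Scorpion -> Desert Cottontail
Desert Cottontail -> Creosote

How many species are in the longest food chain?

4 species

One longest chain: Creosote → Desert Cottontail → Spotted Skunk → Coyote.
It has 4 species and 3 links.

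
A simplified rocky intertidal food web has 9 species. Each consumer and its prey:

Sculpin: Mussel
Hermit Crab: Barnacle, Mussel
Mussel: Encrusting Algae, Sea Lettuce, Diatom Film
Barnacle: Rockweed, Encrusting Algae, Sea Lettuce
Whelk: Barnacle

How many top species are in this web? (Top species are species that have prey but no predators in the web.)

3

Top species (has prey, but nothing eats it): Whelk, Hermit Crab, Sculpin.
Count: 3.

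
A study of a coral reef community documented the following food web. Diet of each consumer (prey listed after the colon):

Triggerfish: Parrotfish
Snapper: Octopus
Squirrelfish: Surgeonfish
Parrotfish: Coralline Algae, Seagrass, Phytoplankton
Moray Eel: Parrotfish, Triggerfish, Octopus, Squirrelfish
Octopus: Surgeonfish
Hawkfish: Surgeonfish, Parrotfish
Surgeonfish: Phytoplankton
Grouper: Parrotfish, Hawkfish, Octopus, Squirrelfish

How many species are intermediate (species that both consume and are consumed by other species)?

Intermediate species (has both prey and predators): Surgeonfish, Parrotfish, Triggerfish, Hawkfish, Octopus, Squirrelfish.
Count: 6.

6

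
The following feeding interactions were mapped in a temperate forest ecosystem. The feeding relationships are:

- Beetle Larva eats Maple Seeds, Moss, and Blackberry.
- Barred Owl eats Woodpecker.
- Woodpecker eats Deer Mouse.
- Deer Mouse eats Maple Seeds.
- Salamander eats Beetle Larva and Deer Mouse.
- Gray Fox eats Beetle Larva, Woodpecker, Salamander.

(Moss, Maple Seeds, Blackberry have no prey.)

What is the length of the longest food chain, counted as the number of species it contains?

4 species

One longest chain: Moss → Beetle Larva → Salamander → Gray Fox.
It has 4 species and 3 links.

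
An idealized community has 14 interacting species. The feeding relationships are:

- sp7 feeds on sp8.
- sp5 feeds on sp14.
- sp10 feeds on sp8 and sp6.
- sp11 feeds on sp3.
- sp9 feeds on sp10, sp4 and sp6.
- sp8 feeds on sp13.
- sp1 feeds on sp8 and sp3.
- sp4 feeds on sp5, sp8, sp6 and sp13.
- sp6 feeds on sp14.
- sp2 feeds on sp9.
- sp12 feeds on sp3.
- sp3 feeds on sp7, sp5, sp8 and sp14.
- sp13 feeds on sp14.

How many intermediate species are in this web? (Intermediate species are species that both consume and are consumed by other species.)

9

Intermediate species (has both prey and predators): sp5, sp13, sp6, sp8, sp7, sp4, sp10, sp9, sp3.
Count: 9.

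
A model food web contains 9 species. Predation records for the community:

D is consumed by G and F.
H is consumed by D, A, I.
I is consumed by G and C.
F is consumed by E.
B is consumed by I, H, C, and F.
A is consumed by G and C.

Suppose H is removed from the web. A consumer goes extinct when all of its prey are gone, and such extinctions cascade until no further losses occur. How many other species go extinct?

2

Remove H.
Round 1: A (all prey gone), D (all prey gone) → extinct.
No further losses. Total secondary extinctions: 2.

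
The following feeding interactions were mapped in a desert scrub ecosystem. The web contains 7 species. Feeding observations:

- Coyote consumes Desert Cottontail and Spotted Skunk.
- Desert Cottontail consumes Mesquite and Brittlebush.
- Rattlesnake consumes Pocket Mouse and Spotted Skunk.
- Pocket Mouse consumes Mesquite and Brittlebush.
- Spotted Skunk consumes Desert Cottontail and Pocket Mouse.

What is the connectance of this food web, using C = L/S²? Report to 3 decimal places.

C = 0.204

The web has S = 7 species and L = 10 feeding links.
C = L / S² = 10 / 49 = 0.2041 ≈ 0.204.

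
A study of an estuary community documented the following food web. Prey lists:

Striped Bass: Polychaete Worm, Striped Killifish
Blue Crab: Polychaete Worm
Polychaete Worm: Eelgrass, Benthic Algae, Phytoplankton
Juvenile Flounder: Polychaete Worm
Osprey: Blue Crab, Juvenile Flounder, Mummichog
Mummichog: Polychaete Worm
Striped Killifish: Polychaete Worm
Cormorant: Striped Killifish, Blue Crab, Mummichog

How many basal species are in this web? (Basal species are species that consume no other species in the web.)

3

Basal species (no prey listed): Eelgrass, Benthic Algae, Phytoplankton.
Count: 3.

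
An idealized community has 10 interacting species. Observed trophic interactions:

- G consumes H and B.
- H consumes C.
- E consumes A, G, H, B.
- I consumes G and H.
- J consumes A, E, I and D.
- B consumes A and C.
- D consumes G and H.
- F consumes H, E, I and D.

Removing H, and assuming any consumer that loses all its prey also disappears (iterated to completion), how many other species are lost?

0

Remove H.
Every predator of it retains at least one other prey: G still has B; E still has A, B, G; D still has G; I still has G; F still has E, D, I.
No consumer loses all prey, so no secondary extinctions occur.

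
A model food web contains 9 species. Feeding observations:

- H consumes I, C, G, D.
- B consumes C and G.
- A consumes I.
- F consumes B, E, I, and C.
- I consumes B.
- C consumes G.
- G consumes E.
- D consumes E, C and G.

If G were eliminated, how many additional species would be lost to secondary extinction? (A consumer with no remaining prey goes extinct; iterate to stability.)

Remove G.
Round 1: C (all prey gone) → extinct.
Round 2: B (all prey gone) → extinct.
Round 3: I (all prey gone) → extinct.
Round 4: A (all prey gone) → extinct.
No further losses. Total secondary extinctions: 4.

4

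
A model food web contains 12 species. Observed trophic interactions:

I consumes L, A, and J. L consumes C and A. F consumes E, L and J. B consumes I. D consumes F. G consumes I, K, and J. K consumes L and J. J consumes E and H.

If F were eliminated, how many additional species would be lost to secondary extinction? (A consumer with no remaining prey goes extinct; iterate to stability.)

Remove F.
Round 1: D (all prey gone) → extinct.
No further losses. Total secondary extinctions: 1.

1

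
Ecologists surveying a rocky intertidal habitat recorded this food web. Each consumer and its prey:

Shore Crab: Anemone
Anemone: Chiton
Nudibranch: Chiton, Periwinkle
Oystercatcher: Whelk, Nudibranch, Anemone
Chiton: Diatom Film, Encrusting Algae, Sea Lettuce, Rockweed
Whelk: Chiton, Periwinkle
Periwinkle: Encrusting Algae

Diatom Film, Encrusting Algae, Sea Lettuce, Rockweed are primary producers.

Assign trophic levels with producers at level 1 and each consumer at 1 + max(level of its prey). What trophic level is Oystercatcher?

Trophic level 4

Diatom Film is a producer → level 1.
Chiton eats Diatom Film (level 1); other prey at levels: Encrusting Algae 1, Sea Lettuce 1, Rockweed 1 → level 2.
Anemone eats Chiton → level 3.
Oystercatcher eats Anemone (level 3); other prey at levels: Whelk 3, Nudibranch 3 → level 4.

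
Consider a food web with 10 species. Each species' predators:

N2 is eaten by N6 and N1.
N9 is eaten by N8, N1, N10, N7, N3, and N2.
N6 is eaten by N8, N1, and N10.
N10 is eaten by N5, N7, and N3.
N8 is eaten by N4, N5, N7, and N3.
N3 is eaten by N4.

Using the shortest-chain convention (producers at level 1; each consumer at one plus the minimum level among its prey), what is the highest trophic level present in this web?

3

Producers (level 1): N9.
Following each consumer down to its lowest-level prey: N9 → N8 → N5 (levels 1 through 3).
All prey of N5 (N8 2, N10 2) are at level 2 or above, so N5 is at level 1 + 2 = 3.
Every consumer has at least one prey at level 2 or below, so none exceeds level 3.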